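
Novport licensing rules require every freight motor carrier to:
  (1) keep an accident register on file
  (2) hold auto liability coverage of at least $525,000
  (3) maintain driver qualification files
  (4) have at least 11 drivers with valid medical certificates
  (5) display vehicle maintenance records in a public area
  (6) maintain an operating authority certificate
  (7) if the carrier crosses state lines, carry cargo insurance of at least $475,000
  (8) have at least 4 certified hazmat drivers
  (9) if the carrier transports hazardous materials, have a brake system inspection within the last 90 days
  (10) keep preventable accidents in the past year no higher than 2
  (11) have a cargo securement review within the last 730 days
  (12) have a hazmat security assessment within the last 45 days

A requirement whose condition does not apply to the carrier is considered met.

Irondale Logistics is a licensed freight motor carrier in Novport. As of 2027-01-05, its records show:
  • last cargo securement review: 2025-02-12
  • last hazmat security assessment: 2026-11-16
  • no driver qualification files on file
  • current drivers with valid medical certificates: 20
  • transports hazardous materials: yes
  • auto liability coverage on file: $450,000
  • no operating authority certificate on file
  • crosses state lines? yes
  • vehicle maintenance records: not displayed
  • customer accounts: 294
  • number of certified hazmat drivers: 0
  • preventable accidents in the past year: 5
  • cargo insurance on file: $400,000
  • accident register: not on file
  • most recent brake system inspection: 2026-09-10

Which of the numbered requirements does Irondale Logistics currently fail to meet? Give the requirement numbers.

1, 2, 3, 5, 6, 7, 8, 9, 10, 12

1. accident register absent → not met
2. auto liability coverage $450,000 < $525,000 → not met
3. driver qualification files absent → not met
4. drivers with valid medical certificates 20 ≥ 11 → met
5. vehicle maintenance records absent → not met
6. operating authority certificate absent → not met
7. condition 'crosses state lines' holds; cargo insurance $400,000 < $475,000 → not met
8. certified hazmat drivers 0 < 4 → not met
9. condition 'transports hazardous materials' holds; brake system inspection 117 days ago vs limit 90 → not met
10. preventable accidents in the past year 5 > 2 → not met
11. cargo securement review 692 days ago vs limit 730 → met
12. hazmat security assessment 50 days ago vs limit 45 → not met
Not met: 1, 2, 3, 5, 6, 7, 8, 9, 10, 12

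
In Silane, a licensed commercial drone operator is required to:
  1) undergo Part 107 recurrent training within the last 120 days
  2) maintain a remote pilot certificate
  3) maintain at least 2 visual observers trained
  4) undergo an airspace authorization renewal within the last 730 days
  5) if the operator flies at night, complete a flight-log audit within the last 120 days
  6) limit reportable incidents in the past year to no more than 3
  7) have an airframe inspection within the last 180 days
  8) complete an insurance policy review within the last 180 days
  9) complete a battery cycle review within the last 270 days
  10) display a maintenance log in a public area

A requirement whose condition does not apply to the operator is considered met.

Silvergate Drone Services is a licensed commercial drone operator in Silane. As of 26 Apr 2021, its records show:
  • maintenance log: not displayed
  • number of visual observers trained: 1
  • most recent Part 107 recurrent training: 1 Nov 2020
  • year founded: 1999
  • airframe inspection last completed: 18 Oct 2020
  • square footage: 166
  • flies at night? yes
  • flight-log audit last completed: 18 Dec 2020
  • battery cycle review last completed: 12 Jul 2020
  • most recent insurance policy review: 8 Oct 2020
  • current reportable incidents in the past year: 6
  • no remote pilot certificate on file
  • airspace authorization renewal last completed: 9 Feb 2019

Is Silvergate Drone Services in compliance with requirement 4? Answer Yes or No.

No

4. airspace authorization renewal 807 days ago vs limit 730 → not met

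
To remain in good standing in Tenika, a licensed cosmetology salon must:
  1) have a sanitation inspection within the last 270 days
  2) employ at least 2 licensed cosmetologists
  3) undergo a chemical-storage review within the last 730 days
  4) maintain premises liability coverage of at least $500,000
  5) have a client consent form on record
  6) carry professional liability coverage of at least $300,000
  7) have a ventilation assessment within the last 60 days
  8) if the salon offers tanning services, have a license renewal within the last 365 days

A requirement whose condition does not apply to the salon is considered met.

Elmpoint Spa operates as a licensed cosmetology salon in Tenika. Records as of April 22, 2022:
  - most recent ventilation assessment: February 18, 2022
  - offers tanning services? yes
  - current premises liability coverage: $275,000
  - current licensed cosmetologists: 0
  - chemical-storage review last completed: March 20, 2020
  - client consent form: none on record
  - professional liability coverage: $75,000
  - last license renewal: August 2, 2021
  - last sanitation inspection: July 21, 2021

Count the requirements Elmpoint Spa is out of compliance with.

7

1. sanitation inspection 275 days ago vs limit 270 → not met
2. licensed cosmetologists 0 < 2 → not met
3. chemical-storage review 763 days ago vs limit 730 → not met
4. premises liability coverage $275,000 < $500,000 → not met
5. client consent form absent → not met
6. professional liability coverage $75,000 < $300,000 → not met
7. ventilation assessment 63 days ago vs limit 60 → not met
8. condition 'offers tanning services' holds; license renewal 263 days ago vs limit 365 → met
Not met: 7 of 8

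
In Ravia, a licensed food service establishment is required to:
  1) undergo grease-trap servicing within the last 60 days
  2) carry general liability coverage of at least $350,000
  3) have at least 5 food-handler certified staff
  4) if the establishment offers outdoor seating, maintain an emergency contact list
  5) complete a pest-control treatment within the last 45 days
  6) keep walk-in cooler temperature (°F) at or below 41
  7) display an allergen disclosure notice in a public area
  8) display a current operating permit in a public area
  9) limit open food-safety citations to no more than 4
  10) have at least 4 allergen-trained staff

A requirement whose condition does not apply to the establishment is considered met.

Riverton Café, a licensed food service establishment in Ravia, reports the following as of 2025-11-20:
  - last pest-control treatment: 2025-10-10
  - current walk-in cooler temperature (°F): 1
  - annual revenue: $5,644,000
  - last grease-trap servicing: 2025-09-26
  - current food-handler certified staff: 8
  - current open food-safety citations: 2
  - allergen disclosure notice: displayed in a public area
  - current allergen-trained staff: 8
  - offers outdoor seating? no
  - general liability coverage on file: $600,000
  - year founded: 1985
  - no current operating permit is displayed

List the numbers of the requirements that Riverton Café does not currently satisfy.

1. grease-trap servicing 55 days ago vs limit 60 → met
2. general liability coverage $600,000 ≥ $350,000 → met
3. food-handler certified staff 8 ≥ 5 → met
4. condition 'offers outdoor seating' does not hold → requirement n/a → met
5. pest-control treatment 41 days ago vs limit 45 → met
6. walk-in cooler temperature (°F) 1 ≤ 41 → met
7. allergen disclosure notice present → met
8. current operating permit absent → not met
9. open food-safety citations 2 ≤ 4 → met
10. allergen-trained staff 8 ≥ 4 → met
Not met: 8

8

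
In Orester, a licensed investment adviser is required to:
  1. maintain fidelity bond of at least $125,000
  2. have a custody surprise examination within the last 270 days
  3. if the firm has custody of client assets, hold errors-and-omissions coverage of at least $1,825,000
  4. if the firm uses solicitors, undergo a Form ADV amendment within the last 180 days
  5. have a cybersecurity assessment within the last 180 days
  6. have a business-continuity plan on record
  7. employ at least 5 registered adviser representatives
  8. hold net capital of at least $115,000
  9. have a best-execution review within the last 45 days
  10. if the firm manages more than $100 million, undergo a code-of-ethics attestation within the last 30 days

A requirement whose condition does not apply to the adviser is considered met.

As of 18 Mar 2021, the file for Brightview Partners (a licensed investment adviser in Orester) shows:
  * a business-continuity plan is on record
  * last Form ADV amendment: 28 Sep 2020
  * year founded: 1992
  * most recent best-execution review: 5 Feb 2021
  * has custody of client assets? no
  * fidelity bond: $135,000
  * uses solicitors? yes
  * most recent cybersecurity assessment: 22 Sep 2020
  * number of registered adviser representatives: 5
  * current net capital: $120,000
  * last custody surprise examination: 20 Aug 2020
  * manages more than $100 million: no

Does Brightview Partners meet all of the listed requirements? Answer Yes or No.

1. fidelity bond $135,000 ≥ $125,000 → met
2. custody surprise examination 210 days ago vs limit 270 → met
3. condition 'has custody of client assets' does not hold → requirement n/a → met
4. condition 'uses solicitors' holds; Form ADV amendment 171 days ago vs limit 180 → met
5. cybersecurity assessment 177 days ago vs limit 180 → met
6. business-continuity plan present → met
7. registered adviser representatives 5 ≥ 5 → met
8. net capital $120,000 ≥ $115,000 → met
9. best-execution review 41 days ago vs limit 45 → met
10. condition 'manages more than $100 million' does not hold → requirement n/a → met
All met.

Yes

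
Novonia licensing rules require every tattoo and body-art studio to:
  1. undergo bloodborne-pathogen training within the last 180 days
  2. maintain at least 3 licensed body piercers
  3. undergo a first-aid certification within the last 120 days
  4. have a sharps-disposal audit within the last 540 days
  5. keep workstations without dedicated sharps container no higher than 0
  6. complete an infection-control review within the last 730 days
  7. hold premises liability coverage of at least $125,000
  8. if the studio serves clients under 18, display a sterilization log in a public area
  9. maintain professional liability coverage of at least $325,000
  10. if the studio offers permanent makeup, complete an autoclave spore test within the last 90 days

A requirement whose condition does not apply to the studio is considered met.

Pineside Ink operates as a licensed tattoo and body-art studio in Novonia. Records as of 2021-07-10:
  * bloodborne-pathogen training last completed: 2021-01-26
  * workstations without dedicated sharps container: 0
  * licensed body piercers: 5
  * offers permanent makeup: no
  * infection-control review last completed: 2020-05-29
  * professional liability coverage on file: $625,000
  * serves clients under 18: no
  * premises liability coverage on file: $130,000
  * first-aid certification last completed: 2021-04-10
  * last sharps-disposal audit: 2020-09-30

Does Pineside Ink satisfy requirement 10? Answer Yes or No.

Yes

10. condition 'offers permanent makeup' does not hold → requirement n/a → met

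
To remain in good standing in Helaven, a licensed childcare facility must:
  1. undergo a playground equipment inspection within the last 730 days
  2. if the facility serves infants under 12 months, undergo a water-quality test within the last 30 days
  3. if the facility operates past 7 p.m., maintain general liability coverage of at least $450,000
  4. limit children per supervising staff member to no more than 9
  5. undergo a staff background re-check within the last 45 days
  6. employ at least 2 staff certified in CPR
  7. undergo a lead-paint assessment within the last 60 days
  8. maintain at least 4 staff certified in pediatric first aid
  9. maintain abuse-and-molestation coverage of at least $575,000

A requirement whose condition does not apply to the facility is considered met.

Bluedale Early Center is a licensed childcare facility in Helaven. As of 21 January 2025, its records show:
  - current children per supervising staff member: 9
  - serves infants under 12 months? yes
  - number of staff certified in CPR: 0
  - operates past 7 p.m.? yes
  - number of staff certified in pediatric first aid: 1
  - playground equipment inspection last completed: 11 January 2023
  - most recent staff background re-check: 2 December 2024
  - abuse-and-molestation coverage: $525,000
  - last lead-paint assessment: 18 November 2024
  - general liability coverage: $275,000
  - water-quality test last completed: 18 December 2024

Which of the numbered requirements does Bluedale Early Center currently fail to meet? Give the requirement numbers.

1, 2, 3, 5, 6, 7, 8, 9

1. playground equipment inspection 741 days ago vs limit 730 → not met
2. condition 'serves infants under 12 months' holds; water-quality test 34 days ago vs limit 30 → not met
3. condition 'operates past 7 p.m.' holds; general liability coverage $275,000 < $450,000 → not met
4. children per supervising staff member 9 ≤ 9 → met
5. staff background re-check 50 days ago vs limit 45 → not met
6. staff certified in CPR 0 < 2 → not met
7. lead-paint assessment 64 days ago vs limit 60 → not met
8. staff certified in pediatric first aid 1 < 4 → not met
9. abuse-and-molestation coverage $525,000 < $575,000 → not met
Not met: 1, 2, 3, 5, 6, 7, 8, 9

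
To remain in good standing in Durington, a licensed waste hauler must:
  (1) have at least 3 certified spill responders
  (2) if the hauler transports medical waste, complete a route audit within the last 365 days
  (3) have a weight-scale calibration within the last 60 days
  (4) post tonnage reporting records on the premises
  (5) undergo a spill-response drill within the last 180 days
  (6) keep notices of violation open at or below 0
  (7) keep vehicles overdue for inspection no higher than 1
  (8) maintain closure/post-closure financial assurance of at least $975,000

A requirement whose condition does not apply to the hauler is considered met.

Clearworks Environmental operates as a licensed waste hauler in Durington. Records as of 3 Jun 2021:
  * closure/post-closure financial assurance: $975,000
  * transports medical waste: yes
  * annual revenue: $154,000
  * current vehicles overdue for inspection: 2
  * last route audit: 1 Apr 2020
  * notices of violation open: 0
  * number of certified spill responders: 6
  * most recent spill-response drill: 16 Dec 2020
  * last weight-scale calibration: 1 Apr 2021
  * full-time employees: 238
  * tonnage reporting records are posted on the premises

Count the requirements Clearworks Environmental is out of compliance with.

3

1. certified spill responders 6 ≥ 3 → met
2. condition 'transports medical waste' holds; route audit 428 days ago vs limit 365 → not met
3. weight-scale calibration 63 days ago vs limit 60 → not met
4. tonnage reporting records present → met
5. spill-response drill 169 days ago vs limit 180 → met
6. notices of violation open 0 ≤ 0 → met
7. vehicles overdue for inspection 2 > 1 → not met
8. closure/post-closure financial assurance $975,000 ≥ $975,000 → met
Not met: 3 of 8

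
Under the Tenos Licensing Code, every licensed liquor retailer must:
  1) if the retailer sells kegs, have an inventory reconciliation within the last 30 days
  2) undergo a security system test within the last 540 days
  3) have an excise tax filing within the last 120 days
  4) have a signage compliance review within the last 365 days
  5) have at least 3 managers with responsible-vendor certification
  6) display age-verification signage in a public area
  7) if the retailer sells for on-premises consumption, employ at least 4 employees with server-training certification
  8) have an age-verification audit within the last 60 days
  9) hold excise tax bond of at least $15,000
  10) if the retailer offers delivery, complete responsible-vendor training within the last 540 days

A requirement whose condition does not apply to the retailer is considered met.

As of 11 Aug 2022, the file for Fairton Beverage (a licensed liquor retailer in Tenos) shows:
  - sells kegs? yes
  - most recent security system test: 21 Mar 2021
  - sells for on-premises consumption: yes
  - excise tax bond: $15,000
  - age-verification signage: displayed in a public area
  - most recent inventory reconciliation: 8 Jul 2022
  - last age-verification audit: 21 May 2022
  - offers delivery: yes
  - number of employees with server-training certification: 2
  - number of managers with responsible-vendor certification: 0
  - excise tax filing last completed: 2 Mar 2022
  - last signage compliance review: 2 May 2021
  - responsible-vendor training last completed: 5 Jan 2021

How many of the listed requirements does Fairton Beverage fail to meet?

1. condition 'sells kegs' holds; inventory reconciliation 34 days ago vs limit 30 → not met
2. security system test 508 days ago vs limit 540 → met
3. excise tax filing 162 days ago vs limit 120 → not met
4. signage compliance review 466 days ago vs limit 365 → not met
5. managers with responsible-vendor certification 0 < 3 → not met
6. age-verification signage present → met
7. condition 'sells for on-premises consumption' holds; employees with server-training certification 2 < 4 → not met
8. age-verification audit 82 days ago vs limit 60 → not met
9. excise tax bond $15,000 ≥ $15,000 → met
10. condition 'offers delivery' holds; responsible-vendor training 583 days ago vs limit 540 → not met
Not met: 7 of 10

7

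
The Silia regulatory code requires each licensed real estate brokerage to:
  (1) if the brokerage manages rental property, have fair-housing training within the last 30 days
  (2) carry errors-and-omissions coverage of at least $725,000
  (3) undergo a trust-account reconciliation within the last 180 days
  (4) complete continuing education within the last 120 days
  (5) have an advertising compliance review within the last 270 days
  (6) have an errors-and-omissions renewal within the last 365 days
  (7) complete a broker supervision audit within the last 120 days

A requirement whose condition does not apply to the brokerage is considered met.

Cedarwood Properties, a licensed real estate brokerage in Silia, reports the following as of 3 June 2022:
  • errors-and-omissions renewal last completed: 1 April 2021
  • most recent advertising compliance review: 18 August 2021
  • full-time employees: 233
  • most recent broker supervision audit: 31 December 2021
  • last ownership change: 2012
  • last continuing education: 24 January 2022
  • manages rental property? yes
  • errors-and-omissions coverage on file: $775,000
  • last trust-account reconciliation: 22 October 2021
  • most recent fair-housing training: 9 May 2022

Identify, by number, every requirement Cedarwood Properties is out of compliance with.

3, 4, 5, 6, 7

1. condition 'manages rental property' holds; fair-housing training 25 days ago vs limit 30 → met
2. errors-and-omissions coverage $775,000 ≥ $725,000 → met
3. trust-account reconciliation 224 days ago vs limit 180 → not met
4. continuing education 130 days ago vs limit 120 → not met
5. advertising compliance review 289 days ago vs limit 270 → not met
6. errors-and-omissions renewal 428 days ago vs limit 365 → not met
7. broker supervision audit 154 days ago vs limit 120 → not met
Not met: 3, 4, 5, 6, 7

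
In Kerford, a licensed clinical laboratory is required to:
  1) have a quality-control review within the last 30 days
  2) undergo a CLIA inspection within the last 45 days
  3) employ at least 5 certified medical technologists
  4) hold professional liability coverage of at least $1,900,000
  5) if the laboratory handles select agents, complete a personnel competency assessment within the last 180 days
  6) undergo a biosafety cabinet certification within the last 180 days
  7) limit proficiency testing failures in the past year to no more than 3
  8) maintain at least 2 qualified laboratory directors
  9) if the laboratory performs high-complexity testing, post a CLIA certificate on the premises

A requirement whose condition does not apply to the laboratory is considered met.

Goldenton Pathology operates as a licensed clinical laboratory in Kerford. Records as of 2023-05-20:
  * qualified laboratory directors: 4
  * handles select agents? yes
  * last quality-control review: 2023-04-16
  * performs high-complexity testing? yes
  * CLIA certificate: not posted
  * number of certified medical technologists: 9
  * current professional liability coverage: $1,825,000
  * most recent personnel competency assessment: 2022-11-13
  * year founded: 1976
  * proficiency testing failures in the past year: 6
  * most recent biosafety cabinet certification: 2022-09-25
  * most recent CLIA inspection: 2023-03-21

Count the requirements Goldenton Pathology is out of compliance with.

1. quality-control review 34 days ago vs limit 30 → not met
2. CLIA inspection 60 days ago vs limit 45 → not met
3. certified medical technologists 9 ≥ 5 → met
4. professional liability coverage $1,825,000 < $1,900,000 → not met
5. condition 'handles select agents' holds; personnel competency assessment 188 days ago vs limit 180 → not met
6. biosafety cabinet certification 237 days ago vs limit 180 → not met
7. proficiency testing failures in the past year 6 > 3 → not met
8. qualified laboratory directors 4 ≥ 2 → met
9. condition 'performs high-complexity testing' holds; CLIA certificate absent → not met
Not met: 7 of 9

7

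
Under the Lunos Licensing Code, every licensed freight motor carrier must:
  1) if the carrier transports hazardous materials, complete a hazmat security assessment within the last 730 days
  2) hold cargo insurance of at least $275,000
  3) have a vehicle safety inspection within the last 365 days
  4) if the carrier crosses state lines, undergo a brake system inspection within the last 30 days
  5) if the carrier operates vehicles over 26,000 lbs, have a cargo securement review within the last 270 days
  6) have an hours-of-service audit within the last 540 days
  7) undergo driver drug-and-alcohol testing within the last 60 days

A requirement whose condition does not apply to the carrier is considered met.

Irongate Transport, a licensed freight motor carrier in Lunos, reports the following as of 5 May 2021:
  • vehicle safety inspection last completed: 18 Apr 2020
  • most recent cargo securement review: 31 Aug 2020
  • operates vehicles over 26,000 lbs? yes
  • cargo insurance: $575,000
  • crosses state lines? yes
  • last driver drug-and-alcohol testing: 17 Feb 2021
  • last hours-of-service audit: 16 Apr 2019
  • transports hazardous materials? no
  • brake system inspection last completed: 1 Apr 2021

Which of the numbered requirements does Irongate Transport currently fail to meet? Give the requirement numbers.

1. condition 'transports hazardous materials' does not hold → requirement n/a → met
2. cargo insurance $575,000 ≥ $275,000 → met
3. vehicle safety inspection 382 days ago vs limit 365 → not met
4. condition 'crosses state lines' holds; brake system inspection 34 days ago vs limit 30 → not met
5. condition 'operates vehicles over 26,000 lbs' holds; cargo securement review 247 days ago vs limit 270 → met
6. hours-of-service audit 750 days ago vs limit 540 → not met
7. driver drug-and-alcohol testing 77 days ago vs limit 60 → not met
Not met: 3, 4, 6, 7

3, 4, 6, 7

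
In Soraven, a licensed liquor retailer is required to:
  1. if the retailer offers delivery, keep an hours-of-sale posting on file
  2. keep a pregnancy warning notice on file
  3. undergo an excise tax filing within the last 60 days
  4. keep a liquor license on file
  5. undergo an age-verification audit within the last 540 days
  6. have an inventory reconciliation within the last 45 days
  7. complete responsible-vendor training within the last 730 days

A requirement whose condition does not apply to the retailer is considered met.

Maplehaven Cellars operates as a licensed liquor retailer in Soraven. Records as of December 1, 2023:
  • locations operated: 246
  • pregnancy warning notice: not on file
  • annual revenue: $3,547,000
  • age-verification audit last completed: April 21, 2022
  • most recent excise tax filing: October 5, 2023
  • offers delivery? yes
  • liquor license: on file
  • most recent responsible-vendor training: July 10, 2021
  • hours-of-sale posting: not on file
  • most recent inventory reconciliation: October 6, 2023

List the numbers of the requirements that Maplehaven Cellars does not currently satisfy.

1. condition 'offers delivery' holds; hours-of-sale posting absent → not met
2. pregnancy warning notice absent → not met
3. excise tax filing 57 days ago vs limit 60 → met
4. liquor license present → met
5. age-verification audit 589 days ago vs limit 540 → not met
6. inventory reconciliation 56 days ago vs limit 45 → not met
7. responsible-vendor training 874 days ago vs limit 730 → not met
Not met: 1, 2, 5, 6, 7

1, 2, 5, 6, 7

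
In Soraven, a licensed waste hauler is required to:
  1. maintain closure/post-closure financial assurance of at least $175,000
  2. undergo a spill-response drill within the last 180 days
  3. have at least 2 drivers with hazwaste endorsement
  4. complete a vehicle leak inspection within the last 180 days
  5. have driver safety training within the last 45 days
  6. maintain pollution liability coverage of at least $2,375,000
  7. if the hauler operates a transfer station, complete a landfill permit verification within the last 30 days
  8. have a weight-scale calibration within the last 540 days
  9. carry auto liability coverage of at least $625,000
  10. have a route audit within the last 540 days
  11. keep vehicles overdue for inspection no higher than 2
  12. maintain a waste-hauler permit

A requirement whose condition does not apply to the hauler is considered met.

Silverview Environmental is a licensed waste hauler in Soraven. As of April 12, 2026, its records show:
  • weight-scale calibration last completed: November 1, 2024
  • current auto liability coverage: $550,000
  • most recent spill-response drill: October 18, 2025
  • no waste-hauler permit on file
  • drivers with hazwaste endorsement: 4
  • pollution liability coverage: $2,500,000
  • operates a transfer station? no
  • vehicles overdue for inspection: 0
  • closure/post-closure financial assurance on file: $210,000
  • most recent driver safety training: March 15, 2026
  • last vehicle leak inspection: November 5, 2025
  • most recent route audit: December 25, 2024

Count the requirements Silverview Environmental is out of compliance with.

2

1. closure/post-closure financial assurance $210,000 ≥ $175,000 → met
2. spill-response drill 176 days ago vs limit 180 → met
3. drivers with hazwaste endorsement 4 ≥ 2 → met
4. vehicle leak inspection 158 days ago vs limit 180 → met
5. driver safety training 28 days ago vs limit 45 → met
6. pollution liability coverage $2,500,000 ≥ $2,375,000 → met
7. condition 'operates a transfer station' does not hold → requirement n/a → met
8. weight-scale calibration 527 days ago vs limit 540 → met
9. auto liability coverage $550,000 < $625,000 → not met
10. route audit 473 days ago vs limit 540 → met
11. vehicles overdue for inspection 0 ≤ 2 → met
12. waste-hauler permit absent → not met
Not met: 2 of 12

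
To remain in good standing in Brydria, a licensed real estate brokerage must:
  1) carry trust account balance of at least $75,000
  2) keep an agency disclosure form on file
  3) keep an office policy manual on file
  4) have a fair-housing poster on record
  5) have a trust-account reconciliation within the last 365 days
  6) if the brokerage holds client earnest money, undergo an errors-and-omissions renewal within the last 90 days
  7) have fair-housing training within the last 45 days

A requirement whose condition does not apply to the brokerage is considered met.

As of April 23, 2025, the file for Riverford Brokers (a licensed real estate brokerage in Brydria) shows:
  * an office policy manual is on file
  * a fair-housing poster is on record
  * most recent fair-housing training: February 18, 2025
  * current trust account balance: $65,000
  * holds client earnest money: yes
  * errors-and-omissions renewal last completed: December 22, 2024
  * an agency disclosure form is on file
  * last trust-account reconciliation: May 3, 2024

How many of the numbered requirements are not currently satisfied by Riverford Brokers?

1. trust account balance $65,000 < $75,000 → not met
2. agency disclosure form present → met
3. office policy manual present → met
4. fair-housing poster present → met
5. trust-account reconciliation 355 days ago vs limit 365 → met
6. condition 'holds client earnest money' holds; errors-and-omissions renewal 122 days ago vs limit 90 → not met
7. fair-housing training 64 days ago vs limit 45 → not met
Not met: 3 of 7

3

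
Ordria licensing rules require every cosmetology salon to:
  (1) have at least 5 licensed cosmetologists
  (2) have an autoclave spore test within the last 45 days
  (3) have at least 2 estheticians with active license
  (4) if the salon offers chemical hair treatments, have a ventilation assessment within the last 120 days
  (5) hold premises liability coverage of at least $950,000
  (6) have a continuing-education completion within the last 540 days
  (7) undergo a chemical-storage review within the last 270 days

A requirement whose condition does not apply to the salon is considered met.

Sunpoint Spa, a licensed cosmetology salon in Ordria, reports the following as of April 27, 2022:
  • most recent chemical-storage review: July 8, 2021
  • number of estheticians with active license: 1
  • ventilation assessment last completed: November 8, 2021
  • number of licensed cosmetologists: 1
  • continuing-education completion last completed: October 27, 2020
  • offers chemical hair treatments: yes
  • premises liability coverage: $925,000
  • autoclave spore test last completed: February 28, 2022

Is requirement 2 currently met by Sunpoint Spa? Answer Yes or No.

2. autoclave spore test 58 days ago vs limit 45 → not met

No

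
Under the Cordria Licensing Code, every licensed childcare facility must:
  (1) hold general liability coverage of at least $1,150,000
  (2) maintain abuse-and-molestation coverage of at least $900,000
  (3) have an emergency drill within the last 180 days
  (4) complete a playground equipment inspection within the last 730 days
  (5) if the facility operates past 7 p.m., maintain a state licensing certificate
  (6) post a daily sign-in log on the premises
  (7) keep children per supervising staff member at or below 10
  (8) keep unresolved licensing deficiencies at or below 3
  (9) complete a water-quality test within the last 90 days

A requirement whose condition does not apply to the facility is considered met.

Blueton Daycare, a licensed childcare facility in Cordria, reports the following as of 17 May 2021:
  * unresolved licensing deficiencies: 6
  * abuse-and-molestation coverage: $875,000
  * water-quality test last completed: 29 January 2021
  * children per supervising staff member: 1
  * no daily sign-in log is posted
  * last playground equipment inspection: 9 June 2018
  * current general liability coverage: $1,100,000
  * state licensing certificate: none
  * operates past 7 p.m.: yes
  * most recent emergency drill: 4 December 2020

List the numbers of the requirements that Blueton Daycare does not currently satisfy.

1, 2, 4, 5, 6, 8, 9

1. general liability coverage $1,100,000 < $1,150,000 → not met
2. abuse-and-molestation coverage $875,000 < $900,000 → not met
3. emergency drill 164 days ago vs limit 180 → met
4. playground equipment inspection 1073 days ago vs limit 730 → not met
5. condition 'operates past 7 p.m.' holds; state licensing certificate absent → not met
6. daily sign-in log absent → not met
7. children per supervising staff member 1 ≤ 10 → met
8. unresolved licensing deficiencies 6 > 3 → not met
9. water-quality test 108 days ago vs limit 90 → not met
Not met: 1, 2, 4, 5, 6, 8, 9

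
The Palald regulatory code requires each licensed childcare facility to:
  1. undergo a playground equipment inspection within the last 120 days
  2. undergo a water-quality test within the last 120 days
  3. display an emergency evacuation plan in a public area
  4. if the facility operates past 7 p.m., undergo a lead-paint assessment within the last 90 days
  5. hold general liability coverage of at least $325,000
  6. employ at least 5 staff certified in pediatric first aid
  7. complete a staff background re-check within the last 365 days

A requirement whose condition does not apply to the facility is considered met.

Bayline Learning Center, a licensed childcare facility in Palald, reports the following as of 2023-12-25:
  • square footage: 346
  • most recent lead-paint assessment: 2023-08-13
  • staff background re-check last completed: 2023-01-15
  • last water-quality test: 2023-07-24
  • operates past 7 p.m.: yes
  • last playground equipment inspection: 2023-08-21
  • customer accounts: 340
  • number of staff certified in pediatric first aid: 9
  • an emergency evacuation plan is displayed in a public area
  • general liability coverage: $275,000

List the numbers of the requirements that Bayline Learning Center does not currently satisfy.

1. playground equipment inspection 126 days ago vs limit 120 → not met
2. water-quality test 154 days ago vs limit 120 → not met
3. emergency evacuation plan present → met
4. condition 'operates past 7 p.m.' holds; lead-paint assessment 134 days ago vs limit 90 → not met
5. general liability coverage $275,000 < $325,000 → not met
6. staff certified in pediatric first aid 9 ≥ 5 → met
7. staff background re-check 344 days ago vs limit 365 → met
Not met: 1, 2, 4, 5

1, 2, 4, 5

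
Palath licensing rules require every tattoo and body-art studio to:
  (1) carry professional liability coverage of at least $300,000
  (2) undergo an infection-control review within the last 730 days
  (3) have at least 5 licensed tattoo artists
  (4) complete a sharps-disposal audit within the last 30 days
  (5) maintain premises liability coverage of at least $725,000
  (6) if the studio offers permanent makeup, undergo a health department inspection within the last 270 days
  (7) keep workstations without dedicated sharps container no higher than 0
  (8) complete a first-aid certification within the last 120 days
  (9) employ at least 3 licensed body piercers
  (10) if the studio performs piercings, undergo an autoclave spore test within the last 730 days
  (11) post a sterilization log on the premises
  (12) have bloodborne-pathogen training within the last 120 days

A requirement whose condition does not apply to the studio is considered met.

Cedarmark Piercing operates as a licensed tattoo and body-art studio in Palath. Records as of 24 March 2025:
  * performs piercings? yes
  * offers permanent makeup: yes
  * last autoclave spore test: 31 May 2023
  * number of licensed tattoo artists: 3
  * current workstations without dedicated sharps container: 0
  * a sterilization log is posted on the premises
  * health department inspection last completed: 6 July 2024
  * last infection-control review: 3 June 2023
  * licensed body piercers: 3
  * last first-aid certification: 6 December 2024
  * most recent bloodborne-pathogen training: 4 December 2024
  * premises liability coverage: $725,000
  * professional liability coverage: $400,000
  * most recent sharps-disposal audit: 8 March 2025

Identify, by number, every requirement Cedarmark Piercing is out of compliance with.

3

1. professional liability coverage $400,000 ≥ $300,000 → met
2. infection-control review 660 days ago vs limit 730 → met
3. licensed tattoo artists 3 < 5 → not met
4. sharps-disposal audit 16 days ago vs limit 30 → met
5. premises liability coverage $725,000 ≥ $725,000 → met
6. condition 'offers permanent makeup' holds; health department inspection 261 days ago vs limit 270 → met
7. workstations without dedicated sharps container 0 ≤ 0 → met
8. first-aid certification 108 days ago vs limit 120 → met
9. licensed body piercers 3 ≥ 3 → met
10. condition 'performs piercings' holds; autoclave spore test 663 days ago vs limit 730 → met
11. sterilization log present → met
12. bloodborne-pathogen training 110 days ago vs limit 120 → met
Not met: 3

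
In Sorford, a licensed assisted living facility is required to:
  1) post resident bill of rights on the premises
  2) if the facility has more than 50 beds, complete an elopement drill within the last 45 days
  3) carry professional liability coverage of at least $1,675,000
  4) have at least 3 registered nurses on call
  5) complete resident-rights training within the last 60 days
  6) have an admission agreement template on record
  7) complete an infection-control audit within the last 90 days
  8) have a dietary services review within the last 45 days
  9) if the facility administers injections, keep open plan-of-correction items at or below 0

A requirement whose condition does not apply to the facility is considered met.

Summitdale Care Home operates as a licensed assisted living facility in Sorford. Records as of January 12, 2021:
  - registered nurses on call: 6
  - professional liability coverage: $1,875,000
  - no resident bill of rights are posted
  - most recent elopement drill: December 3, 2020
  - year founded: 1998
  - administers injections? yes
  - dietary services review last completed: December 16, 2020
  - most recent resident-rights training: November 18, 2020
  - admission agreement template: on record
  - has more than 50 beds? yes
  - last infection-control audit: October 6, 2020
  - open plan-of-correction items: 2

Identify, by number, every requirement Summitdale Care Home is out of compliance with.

1. resident bill of rights absent → not met
2. condition 'has more than 50 beds' holds; elopement drill 40 days ago vs limit 45 → met
3. professional liability coverage $1,875,000 ≥ $1,675,000 → met
4. registered nurses on call 6 ≥ 3 → met
5. resident-rights training 55 days ago vs limit 60 → met
6. admission agreement template present → met
7. infection-control audit 98 days ago vs limit 90 → not met
8. dietary services review 27 days ago vs limit 45 → met
9. condition 'administers injections' holds; open plan-of-correction items 2 > 0 → not met
Not met: 1, 7, 9

1, 7, 9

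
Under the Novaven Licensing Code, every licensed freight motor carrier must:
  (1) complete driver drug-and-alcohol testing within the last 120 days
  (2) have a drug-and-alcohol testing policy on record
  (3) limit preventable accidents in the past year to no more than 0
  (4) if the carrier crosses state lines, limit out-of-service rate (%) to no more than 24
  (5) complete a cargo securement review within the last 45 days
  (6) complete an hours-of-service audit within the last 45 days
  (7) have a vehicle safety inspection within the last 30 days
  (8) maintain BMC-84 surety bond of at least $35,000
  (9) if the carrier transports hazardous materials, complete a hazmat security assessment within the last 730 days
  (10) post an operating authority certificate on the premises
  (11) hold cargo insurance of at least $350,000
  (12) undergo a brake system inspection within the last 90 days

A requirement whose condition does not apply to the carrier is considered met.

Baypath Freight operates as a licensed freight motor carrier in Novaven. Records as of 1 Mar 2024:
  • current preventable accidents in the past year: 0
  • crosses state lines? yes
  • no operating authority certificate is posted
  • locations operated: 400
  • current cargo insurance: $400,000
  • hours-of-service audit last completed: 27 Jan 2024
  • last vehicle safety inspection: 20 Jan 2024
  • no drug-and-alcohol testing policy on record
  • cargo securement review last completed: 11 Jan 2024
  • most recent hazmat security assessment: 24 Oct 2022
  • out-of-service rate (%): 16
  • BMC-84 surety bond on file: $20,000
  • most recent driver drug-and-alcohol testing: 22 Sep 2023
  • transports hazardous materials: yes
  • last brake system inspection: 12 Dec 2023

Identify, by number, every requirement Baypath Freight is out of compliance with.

1. driver drug-and-alcohol testing 161 days ago vs limit 120 → not met
2. drug-and-alcohol testing policy absent → not met
3. preventable accidents in the past year 0 ≤ 0 → met
4. condition 'crosses state lines' holds; out-of-service rate (%) 16 ≤ 24 → met
5. cargo securement review 50 days ago vs limit 45 → not met
6. hours-of-service audit 34 days ago vs limit 45 → met
7. vehicle safety inspection 41 days ago vs limit 30 → not met
8. BMC-84 surety bond $20,000 < $35,000 → not met
9. condition 'transports hazardous materials' holds; hazmat security assessment 494 days ago vs limit 730 → met
10. operating authority certificate absent → not met
11. cargo insurance $400,000 ≥ $350,000 → met
12. brake system inspection 80 days ago vs limit 90 → met
Not met: 1, 2, 5, 7, 8, 10

1, 2, 5, 7, 8, 10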